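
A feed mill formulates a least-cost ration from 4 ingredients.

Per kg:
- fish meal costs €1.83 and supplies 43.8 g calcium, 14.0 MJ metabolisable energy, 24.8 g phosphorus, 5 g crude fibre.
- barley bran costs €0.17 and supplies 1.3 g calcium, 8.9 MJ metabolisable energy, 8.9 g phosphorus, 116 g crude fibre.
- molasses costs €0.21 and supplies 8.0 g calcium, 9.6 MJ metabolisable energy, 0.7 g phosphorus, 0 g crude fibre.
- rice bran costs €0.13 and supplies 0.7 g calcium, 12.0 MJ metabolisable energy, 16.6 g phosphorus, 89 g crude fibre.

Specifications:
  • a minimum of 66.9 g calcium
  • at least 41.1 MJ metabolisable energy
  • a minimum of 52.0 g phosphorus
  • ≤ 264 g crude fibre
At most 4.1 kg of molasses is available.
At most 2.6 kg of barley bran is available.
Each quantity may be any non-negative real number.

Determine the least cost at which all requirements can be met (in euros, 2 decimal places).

Let x1 = kg of fish meal, x2 = kg of barley bran, x3 = kg of molasses, x4 = kg of rice bran.
Minimize 1.83x1 + 0.17x2 + 0.21x3 + 0.13x4 s.t.:
  43.8x1 + 1.3x2 + 8x3 + 0.7x4 ≥ 66.9   (calcium)
  14x1 + 8.9x2 + 9.6x3 + 12x4 ≥ 41.1   (metabolisable energy)
  24.8x1 + 8.9x2 + 0.7x3 + 16.6x4 ≥ 52   (phosphorus)
  5x1 + 116x2 + 89x4 ≤ 264   (crude fibre)
  x3 ≤ 4.1
  x2 ≤ 2.6
  x1, x2, x3, x4 ≥ 0.
The minimum-cost mix takes nothing from barley bran — only fish meal, molasses, rice bran. There the calcium, phosphorus, the molasses cap constraints are tight.
Solving gives x1 = 0.7491, x3 = 4.1, x4 = 1.84.
Hence cost = 1.83·0.7491 + 0.21·4.1 + 0.13·1.84 = €2.4711.

€2.47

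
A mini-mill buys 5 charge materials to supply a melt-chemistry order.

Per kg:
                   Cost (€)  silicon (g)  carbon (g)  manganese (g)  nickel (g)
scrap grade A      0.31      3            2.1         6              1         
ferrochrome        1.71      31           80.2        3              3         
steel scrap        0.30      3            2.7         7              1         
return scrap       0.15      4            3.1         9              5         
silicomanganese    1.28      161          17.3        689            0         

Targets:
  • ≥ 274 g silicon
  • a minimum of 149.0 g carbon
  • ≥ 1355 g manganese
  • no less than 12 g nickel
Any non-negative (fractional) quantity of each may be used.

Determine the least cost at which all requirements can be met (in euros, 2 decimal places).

€5.08

Let x1 = kg of scrap grade A, x2 = kg of ferrochrome, x3 = kg of steel scrap, x4 = kg of return scrap, x5 = kg of silicomanganese.
min 0.31x1 + 1.71x2 + 0.3x3 + 0.15x4 + 1.28x5 subject to:
  3x1 + 31x2 + 3x3 + 4x4 + 161x5 ≥ 274   (silicon)
  2.1x1 + 80.2x2 + 2.7x3 + 3.1x4 + 17.3x5 ≥ 149   (carbon)
  6x1 + 3x2 + 7x3 + 9x4 + 689x5 ≥ 1355   (manganese)
  1x1 + 3x2 + 1x3 + 5x4 ≥ 12   (nickel)
  x1, x2, x3, x4, x5 ≥ 0.
At the optimum only ferrochrome, return scrap, silicomanganese are positive (scrap grade A, steel scrap = 0). There the carbon, manganese, nickel constraints are tight.
That vertex is x2 = 1.379, x4 = 1.573, x5 = 1.94.
Hence cost = 1.71·1.379 + 0.15·1.573 + 1.28·1.94 = €5.0772.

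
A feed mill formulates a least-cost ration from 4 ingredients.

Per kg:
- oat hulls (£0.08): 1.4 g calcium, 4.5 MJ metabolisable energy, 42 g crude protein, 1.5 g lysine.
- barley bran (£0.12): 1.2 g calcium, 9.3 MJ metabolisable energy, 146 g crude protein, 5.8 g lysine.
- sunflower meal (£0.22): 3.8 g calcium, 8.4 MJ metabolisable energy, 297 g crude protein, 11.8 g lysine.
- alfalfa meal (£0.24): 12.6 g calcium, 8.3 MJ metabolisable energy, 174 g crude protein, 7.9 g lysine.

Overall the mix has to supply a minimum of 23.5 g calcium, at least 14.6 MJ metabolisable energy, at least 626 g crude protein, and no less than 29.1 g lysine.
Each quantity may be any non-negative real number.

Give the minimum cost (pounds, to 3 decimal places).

Let x1 = kg of oat hulls, x2 = kg of barley bran, x3 = kg of sunflower meal, x4 = kg of alfalfa meal.
Minimise 0.08x1 + 0.12x2 + 0.22x3 + 0.24x4 s.t.:
  1.4x1 + 1.2x2 + 3.8x3 + 12.6x4 ≥ 23.5   (calcium)
  4.5x1 + 9.3x2 + 8.4x3 + 8.3x4 ≥ 14.6   (metabolisable energy)
  42x1 + 146x2 + 297x3 + 174x4 ≥ 626   (crude protein)
  1.5x1 + 5.8x2 + 11.8x3 + 7.9x4 ≥ 29.1   (lysine)
  x1, x2, x3, x4 ≥ 0.
The minimum-cost mix takes nothing from oat hulls, barley bran — only sunflower meal, alfalfa meal. The calcium and lysine requirements are met with equality.
Solving gives x3 = 1.525, x4 = 1.405.
Total cost: 0.22·1.525 + 0.24·1.405 = 0.67270.

£0.673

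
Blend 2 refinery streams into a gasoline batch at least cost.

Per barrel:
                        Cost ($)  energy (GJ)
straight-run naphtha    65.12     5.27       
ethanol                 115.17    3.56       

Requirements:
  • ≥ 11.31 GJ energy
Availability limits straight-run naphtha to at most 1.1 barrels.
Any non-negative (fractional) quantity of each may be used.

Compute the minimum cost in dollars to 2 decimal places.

$249.98

Set it up as a linear program. Let x1 = barrels of straight-run naphtha, x2 = barrels of ethanol.
Minimize 65.12x1 + 115.17x2 with:
  5.27x1 + 3.56x2 ≥ 11.31   (energy)
  x1 ≤ 1.1
  x1, x2 ≥ 0.
Both inputs are positive at the optimum. The energy and the straight-run naphtha cap requirements are met with equality.
Solving gives x1 = 1.1, x2 = 1.5486.
Total cost: 65.12·1.1 + 115.17·1.5486 = 249.9843.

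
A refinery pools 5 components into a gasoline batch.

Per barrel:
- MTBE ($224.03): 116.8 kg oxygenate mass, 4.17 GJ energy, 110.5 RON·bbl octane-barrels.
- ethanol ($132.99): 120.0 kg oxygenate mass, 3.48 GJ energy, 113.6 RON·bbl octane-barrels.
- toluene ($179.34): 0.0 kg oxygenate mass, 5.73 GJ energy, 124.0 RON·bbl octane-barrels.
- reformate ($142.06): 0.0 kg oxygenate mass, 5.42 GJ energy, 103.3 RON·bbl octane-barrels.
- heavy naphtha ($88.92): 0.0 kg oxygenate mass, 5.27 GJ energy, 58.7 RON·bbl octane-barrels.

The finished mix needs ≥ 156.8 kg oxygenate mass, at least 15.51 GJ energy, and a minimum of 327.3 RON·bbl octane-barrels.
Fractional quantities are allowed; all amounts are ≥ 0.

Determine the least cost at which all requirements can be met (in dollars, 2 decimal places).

Set it up as a linear program. Let x1 = barrels of MTBE, x2 = barrels of ethanol, x3 = barrels of toluene, x4 = barrels of reformate, x5 = barrels of heavy naphtha.
min 224.03x1 + 132.99x2 + 179.34x3 + 142.06x4 + 88.92x5 s.t.:
  116.8x1 + 120x2 ≥ 156.8   (oxygenate mass)
  4.17x1 + 3.48x2 + 5.73x3 + 5.42x4 + 5.27x5 ≥ 15.51   (energy)
  110.5x1 + 113.6x2 + 124x3 + 103.3x4 + 58.7x5 ≥ 327.3   (octane-barrels)
  x1, x2, x3, x4, x5 ≥ 0.
The optimal basis is {ethanol, heavy naphtha}; MTBE, toluene, reformate drop out. The energy and octane-barrels requirements are met with equality.
So ethanol = 2.065 barrels, heavy naphtha = 1.5795 barrels.
Objective = 132.99·2.065 + 88.92·1.5795 = 415.0735.

$415.07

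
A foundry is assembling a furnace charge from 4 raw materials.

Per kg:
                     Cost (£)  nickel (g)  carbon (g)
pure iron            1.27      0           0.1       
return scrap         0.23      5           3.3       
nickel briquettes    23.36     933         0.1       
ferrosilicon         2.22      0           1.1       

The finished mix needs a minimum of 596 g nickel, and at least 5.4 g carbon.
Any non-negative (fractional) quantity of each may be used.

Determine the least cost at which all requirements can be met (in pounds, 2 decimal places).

£15.09

Treat it as an LP. Let x1 = kg of pure iron, x2 = kg of return scrap, x3 = kg of nickel briquettes, x4 = kg of ferrosilicon.
Minimise 1.27x1 + 0.23x2 + 23.36x3 + 2.22x4 s.t.:
  5x2 + 933x3 ≥ 596   (nickel)
  0.1x1 + 3.3x2 + 0.1x3 + 1.1x4 ≥ 5.4   (carbon)
  x1, x2, x3, x4 ≥ 0.
The minimum-cost mix takes nothing from pure iron, ferrosilicon — only return scrap, nickel briquettes. There the nickel and carbon constraints are tight.
So return scrap = 1.617 kg, nickel briquettes = 0.6301 kg.
Cost = 0.23·1.617 + 23.36·0.6301 = 15.0910.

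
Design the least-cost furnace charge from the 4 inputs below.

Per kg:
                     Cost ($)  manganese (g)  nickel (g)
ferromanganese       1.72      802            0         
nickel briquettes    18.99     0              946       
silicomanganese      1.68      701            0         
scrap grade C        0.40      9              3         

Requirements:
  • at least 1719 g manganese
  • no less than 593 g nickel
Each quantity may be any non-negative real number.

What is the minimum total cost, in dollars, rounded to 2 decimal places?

$15.59

Set it up as a linear program. Let x1 = kg of ferromanganese, x2 = kg of nickel briquettes, x3 = kg of silicomanganese, x4 = kg of scrap grade C.
Minimise 1.72x1 + 18.99x2 + 1.68x3 + 0.4x4 subject to:
  802x1 + 701x3 + 9x4 ≥ 1719   (manganese)
  946x2 + 3x4 ≥ 593   (nickel)
  x1, x2, x3, x4 ≥ 0.
The minimum-cost mix takes nothing from silicomanganese, scrap grade C — only ferromanganese, nickel briquettes. There the manganese and nickel constraints are tight.
Optimal quantities: ferromanganese = 2.143 kg, nickel briquettes = 0.6268 kg.
Total cost: 1.72·2.143 + 18.99·0.6268 = 15.5889.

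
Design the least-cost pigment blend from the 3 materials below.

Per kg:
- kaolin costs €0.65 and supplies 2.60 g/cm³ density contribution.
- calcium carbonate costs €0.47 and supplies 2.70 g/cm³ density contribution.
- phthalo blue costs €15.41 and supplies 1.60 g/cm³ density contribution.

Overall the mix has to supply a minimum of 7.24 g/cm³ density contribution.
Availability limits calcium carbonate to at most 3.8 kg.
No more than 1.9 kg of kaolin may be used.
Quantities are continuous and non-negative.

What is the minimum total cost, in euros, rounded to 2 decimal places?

Let x1 = kg of kaolin, x2 = kg of calcium carbonate, x3 = kg of phthalo blue.
Minimize 0.65x1 + 0.47x2 + 15.41x3 with:
  2.6x1 + 2.7x2 + 1.6x3 ≥ 7.24   (density contribution)
  x2 ≤ 3.8
  x1 ≤ 1.9
  x1, x2, x3 ≥ 0.
At the optimum only calcium carbonate is positive (kaolin, phthalo blue = 0). There the density contribution constraint is tight.
That vertex is x2 = 2.681.
Total cost: 0.47·2.681 = 1.2601.

€1.26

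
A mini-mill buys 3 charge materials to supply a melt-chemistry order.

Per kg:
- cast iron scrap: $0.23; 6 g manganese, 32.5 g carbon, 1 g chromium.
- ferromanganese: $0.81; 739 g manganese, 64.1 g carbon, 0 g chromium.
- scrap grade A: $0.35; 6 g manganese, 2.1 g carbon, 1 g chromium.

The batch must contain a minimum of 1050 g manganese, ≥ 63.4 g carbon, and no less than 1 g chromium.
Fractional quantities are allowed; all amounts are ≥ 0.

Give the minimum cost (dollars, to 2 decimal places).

Treat it as an LP. Let x1 = kg of cast iron scrap, x2 = kg of ferromanganese, x3 = kg of scrap grade A.
min 0.23x1 + 0.81x2 + 0.35x3 with:
  6x1 + 739x2 + 6x3 ≥ 1050   (manganese)
  32.5x1 + 64.1x2 + 2.1x3 ≥ 63.4   (carbon)
  1x1 + 1x3 ≥ 1   (chromium)
  x1, x2, x3 ≥ 0.
The optimal basis is {cast iron scrap, ferromanganese}; scrap grade A drops out. Binding constraints: manganese and chromium.
That vertex is x1 = 1, x2 = 1.413.
Objective = 0.23·1 + 0.81·1.413 = 1.3745.

$1.37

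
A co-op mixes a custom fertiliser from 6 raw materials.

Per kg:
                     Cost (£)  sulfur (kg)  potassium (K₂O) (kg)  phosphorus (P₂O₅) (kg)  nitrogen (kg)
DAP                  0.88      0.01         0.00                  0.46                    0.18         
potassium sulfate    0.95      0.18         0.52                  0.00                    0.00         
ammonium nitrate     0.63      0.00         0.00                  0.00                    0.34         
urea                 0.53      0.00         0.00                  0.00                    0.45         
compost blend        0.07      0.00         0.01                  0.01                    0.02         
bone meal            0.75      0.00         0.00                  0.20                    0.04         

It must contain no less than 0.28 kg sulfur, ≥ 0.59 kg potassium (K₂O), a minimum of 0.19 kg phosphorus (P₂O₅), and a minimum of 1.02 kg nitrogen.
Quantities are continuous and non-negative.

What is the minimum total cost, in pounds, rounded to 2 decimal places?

£2.93

Let x1 = kg of DAP, x2 = kg of potassium sulfate, x3 = kg of ammonium nitrate, x4 = kg of urea, x5 = kg of compost blend, x6 = kg of bone meal.
Minimise 0.88x1 + 0.95x2 + 0.63x3 + 0.53x4 + 0.07x5 + 0.75x6 subject to:
  0.01x1 + 0.18x2 ≥ 0.28   (sulfur)
  0.52x2 + 0.01x5 ≥ 0.59   (potassium (K₂O))
  0.46x1 + 0.01x5 + 0.2x6 ≥ 0.19   (phosphorus (P₂O₅))
  0.18x1 + 0.34x3 + 0.45x4 + 0.02x5 + 0.04x6 ≥ 1.02   (nitrogen)
  x1, x2, x3, x4, x5, x6 ≥ 0.
The optimal basis is {DAP, potassium sulfate, urea}; ammonium nitrate, compost blend, bone meal drop out. Binding constraints: sulfur, phosphorus (P₂O₅), nitrogen.
So DAP = 0.413 kg, potassium sulfate = 1.533 kg, urea = 2.101 kg.
Objective = 0.88·0.413 + 0.95·1.533 + 0.53·2.101 = 2.9333.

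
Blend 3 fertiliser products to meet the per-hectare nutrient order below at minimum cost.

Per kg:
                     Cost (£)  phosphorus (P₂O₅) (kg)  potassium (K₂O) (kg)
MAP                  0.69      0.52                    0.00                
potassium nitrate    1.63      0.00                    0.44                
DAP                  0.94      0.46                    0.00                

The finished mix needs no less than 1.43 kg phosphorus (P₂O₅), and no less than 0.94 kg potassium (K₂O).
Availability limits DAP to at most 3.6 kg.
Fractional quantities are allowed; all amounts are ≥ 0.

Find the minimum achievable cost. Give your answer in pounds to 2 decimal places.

£5.38

This is a linear program. Let x1 = kg of MAP, x2 = kg of potassium nitrate, x3 = kg of DAP.
Minimise 0.69x1 + 1.63x2 + 0.94x3 s.t.:
  0.52x1 + 0.46x3 ≥ 1.43   (phosphorus (P₂O₅))
  0.44x2 ≥ 0.94   (potassium (K₂O))
  x3 ≤ 3.6
  x1, x2, x3 ≥ 0.
The minimum-cost mix takes nothing from DAP — only MAP, potassium nitrate. Binding constraints: phosphorus (P₂O₅) and potassium (K₂O).
That vertex is x1 = 2.75, x2 = 2.136.
Cost = 0.69·2.75 + 1.63·2.136 = 5.3792.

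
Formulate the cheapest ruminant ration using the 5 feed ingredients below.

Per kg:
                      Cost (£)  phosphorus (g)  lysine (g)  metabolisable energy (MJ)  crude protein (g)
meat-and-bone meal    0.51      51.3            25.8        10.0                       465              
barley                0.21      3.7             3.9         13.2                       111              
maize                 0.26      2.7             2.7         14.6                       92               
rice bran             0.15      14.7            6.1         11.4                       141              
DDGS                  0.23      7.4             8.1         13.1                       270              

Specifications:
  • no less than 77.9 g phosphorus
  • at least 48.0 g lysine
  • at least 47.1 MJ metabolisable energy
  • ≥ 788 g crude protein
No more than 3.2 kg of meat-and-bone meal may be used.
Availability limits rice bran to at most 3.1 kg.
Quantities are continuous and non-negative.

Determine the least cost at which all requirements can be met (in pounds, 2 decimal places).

£1.04

Let x1 = kg of meat-and-bone meal, x2 = kg of barley, x3 = kg of maize, x4 = kg of rice bran, x5 = kg of DDGS.
min 0.51x1 + 0.21x2 + 0.26x3 + 0.15x4 + 0.23x5 with:
  51.3x1 + 3.7x2 + 2.7x3 + 14.7x4 + 7.4x5 ≥ 77.9   (phosphorus)
  25.8x1 + 3.9x2 + 2.7x3 + 6.1x4 + 8.1x5 ≥ 48   (lysine)
  10x1 + 13.2x2 + 14.6x3 + 11.4x4 + 13.1x5 ≥ 47.1   (metabolisable energy)
  465x1 + 111x2 + 92x3 + 141x4 + 270x5 ≥ 788   (crude protein)
  x1 ≤ 3.2
  x4 ≤ 3.1
  x1, x2, x3, x4, x5 ≥ 0.
The minimum-cost mix takes nothing from barley, maize — only meat-and-bone meal, rice bran, DDGS. There the lysine, metabolisable energy, the rice bran cap constraints are tight.
That vertex is x1 = 1.112, x4 = 3.1, x5 = 0.04867.
Total cost: 0.51·1.112 + 0.15·3.1 + 0.23·0.04867 = 1.0433.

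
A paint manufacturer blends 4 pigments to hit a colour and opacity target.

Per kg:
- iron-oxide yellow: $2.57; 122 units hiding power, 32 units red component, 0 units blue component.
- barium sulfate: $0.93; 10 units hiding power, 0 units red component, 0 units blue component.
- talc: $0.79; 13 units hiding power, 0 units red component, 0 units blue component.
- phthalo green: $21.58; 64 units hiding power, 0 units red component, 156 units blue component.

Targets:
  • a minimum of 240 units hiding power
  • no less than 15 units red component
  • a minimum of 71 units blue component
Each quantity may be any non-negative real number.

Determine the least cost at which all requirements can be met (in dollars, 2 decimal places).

$14.26

Let x1 = kg of iron-oxide yellow, x2 = kg of barium sulfate, x3 = kg of talc, x4 = kg of phthalo green.
Minimize 2.57x1 + 0.93x2 + 0.79x3 + 21.58x4 with:
  122x1 + 10x2 + 13x3 + 64x4 ≥ 240   (hiding power)
  32x1 ≥ 15   (red component)
  156x4 ≥ 71   (blue component)
  x1, x2, x3, x4 ≥ 0.
The minimum-cost mix takes nothing from barium sulfate, talc — only iron-oxide yellow, phthalo green. Binding constraints: hiding power and blue component.
So iron-oxide yellow = 1.728 kg, phthalo green = 0.4551 kg.
Hence cost = 2.57·1.728 + 21.58·0.4551 = $14.2620.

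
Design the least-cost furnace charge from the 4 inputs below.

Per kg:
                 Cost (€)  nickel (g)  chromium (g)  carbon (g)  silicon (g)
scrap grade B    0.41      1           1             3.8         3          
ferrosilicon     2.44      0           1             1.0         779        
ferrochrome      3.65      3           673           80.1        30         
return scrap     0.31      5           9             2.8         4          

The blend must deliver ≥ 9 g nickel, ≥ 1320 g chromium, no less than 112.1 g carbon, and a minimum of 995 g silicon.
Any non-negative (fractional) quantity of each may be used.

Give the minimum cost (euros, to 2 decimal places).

This is a linear program. Let x1 = kg of scrap grade B, x2 = kg of ferrosilicon, x3 = kg of ferrochrome, x4 = kg of return scrap.
min 0.41x1 + 2.44x2 + 3.65x3 + 0.31x4 with:
  1x1 + 3x3 + 5x4 ≥ 9   (nickel)
  1x1 + 1x2 + 673x3 + 9x4 ≥ 1320   (chromium)
  3.8x1 + 1x2 + 80.1x3 + 2.8x4 ≥ 112.1   (carbon)
  3x1 + 779x2 + 30x3 + 4x4 ≥ 995   (silicon)
  x1, x2, x3, x4 ≥ 0.
The optimal basis is {ferrosilicon, ferrochrome, return scrap}; scrap grade B drops out. The nickel, chromium, silicon requirements are met with equality.
Optimal quantities: ferrosilicon = 1.199 kg, ferrochrome = 1.951 kg, return scrap = 0.6293 kg.
Cost = 2.44·1.199 + 3.65·1.951 + 0.31·0.6293 = 10.2418.

€10.24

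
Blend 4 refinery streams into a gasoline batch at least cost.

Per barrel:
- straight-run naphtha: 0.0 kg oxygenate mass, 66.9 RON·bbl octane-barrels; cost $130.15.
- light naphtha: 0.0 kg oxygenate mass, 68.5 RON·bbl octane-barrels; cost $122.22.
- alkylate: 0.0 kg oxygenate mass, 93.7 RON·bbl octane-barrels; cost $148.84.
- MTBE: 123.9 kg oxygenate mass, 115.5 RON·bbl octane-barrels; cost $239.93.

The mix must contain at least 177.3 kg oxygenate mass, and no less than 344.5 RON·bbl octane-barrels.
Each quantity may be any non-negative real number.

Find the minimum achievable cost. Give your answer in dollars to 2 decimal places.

Let x1 = barrels of straight-run naphtha, x2 = barrels of light naphtha, x3 = barrels of alkylate, x4 = barrels of MTBE.
Minimize 130.15x1 + 122.22x2 + 148.84x3 + 239.93x4 subject to:
  123.9x4 ≥ 177.3   (oxygenate mass)
  66.9x1 + 68.5x2 + 93.7x3 + 115.5x4 ≥ 344.5   (octane-barrels)
  x1, x2, x3, x4 ≥ 0.
The minimum-cost mix takes nothing from straight-run naphtha, light naphtha — only alkylate, MTBE. Binding constraints: oxygenate mass and octane-barrels.
Solving gives x3 = 1.9127, x4 = 1.43099.
Total cost: 148.84·1.9127 + 239.93·1.43099 = 628.0237.

$628.02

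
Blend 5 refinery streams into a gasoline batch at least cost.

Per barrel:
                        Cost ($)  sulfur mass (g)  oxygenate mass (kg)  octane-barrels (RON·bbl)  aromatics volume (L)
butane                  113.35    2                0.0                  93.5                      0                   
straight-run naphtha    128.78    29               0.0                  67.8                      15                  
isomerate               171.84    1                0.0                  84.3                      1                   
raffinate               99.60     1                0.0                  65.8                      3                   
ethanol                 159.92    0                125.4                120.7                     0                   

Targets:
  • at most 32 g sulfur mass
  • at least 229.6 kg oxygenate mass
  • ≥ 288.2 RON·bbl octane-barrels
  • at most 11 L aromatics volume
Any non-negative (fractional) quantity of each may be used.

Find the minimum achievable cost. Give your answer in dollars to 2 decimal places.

$374.28

Set it up as a linear program. Let x1 = barrels of butane, x2 = barrels of straight-run naphtha, x3 = barrels of isomerate, x4 = barrels of raffinate, x5 = barrels of ethanol.
Minimise 113.35x1 + 128.78x2 + 171.84x3 + 99.6x4 + 159.92x5 s.t.:
  2x1 + 29x2 + 1x3 + 1x4 ≤ 32   (sulfur mass)
  125.4x5 ≥ 229.6   (oxygenate mass)
  93.5x1 + 67.8x2 + 84.3x3 + 65.8x4 + 120.7x5 ≥ 288.2   (octane-barrels)
  15x2 + 1x3 + 3x4 ≤ 11   (aromatics volume)
  x1, x2, x3, x4, x5 ≥ 0.
At the optimum only butane, ethanol are positive (straight-run naphtha, isomerate, raffinate = 0). The oxygenate mass and octane-barrels requirements are met with equality.
Solving gives x1 = 0.718775, x5 = 1.83094.
Objective = 113.35·0.718775 + 159.92·1.83094 = 374.2771.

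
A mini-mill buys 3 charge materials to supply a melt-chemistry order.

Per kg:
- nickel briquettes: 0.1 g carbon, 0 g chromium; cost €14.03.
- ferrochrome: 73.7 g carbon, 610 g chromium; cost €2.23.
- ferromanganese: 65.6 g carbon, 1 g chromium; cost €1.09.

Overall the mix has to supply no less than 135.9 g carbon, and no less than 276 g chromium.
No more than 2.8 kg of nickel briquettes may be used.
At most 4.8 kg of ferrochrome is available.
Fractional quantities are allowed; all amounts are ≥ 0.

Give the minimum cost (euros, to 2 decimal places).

Set it up as a linear program. Let x1 = kg of nickel briquettes, x2 = kg of ferrochrome, x3 = kg of ferromanganese.
min 14.03x1 + 2.23x2 + 1.09x3 with:
  0.1x1 + 73.7x2 + 65.6x3 ≥ 135.9   (carbon)
  610x2 + 1x3 ≥ 276   (chromium)
  x1 ≤ 2.8
  x2 ≤ 4.8
  x1, x2, x3 ≥ 0.
The optimal basis is {ferrochrome, ferromanganese}; nickel briquettes drops out. The carbon and chromium requirements are met with equality.
That vertex is x2 = 0.4499, x3 = 1.566.
Cost = 2.23·0.4499 + 1.09·1.566 = 2.7102.

€2.71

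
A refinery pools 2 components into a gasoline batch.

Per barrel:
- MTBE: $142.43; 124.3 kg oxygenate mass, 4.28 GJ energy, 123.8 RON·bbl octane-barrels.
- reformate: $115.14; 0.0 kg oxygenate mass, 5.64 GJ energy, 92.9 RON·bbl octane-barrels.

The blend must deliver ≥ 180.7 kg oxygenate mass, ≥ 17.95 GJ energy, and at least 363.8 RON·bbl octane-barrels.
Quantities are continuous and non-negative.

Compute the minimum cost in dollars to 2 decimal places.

$446.48

Let x1 = barrels of MTBE, x2 = barrels of reformate.
Minimise 142.43x1 + 115.14x2 with:
  124.3x1 ≥ 180.7   (oxygenate mass)
  4.28x1 + 5.64x2 ≥ 17.95   (energy)
  123.8x1 + 92.9x2 ≥ 363.8   (octane-barrels)
  x1, x2 ≥ 0.
Both inputs are positive at the optimum. The oxygenate mass and energy requirements are met with equality.
So MTBE = 1.45374 barrels, reformate = 2.07943 barrels.
Total cost: 142.43·1.45374 + 115.14·2.07943 = 446.4818.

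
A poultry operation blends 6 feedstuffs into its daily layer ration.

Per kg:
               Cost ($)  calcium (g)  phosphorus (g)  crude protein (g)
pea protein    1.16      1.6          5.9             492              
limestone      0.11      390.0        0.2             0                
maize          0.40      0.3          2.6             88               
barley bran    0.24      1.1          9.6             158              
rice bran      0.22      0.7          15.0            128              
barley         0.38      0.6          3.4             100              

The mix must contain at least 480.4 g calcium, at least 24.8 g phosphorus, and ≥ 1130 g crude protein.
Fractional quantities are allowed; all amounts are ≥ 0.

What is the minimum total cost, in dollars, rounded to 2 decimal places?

$1.85

Treat it as an LP. Let x1 = kg of pea protein, x2 = kg of limestone, x3 = kg of maize, x4 = kg of barley bran, x5 = kg of rice bran, x6 = kg of barley.
Minimise 1.16x1 + 0.11x2 + 0.4x3 + 0.24x4 + 0.22x5 + 0.38x6 subject to:
  1.6x1 + 390x2 + 0.3x3 + 1.1x4 + 0.7x5 + 0.6x6 ≥ 480.4   (calcium)
  5.9x1 + 0.2x2 + 2.6x3 + 9.6x4 + 15x5 + 3.4x6 ≥ 24.8   (phosphorus)
  492x1 + 88x3 + 158x4 + 128x5 + 100x6 ≥ 1130   (crude protein)
  x1, x2, x3, x4, x5, x6 ≥ 0.
At the optimum only limestone, barley bran are positive (pea protein, maize, rice bran, barley = 0). There the calcium and crude protein constraints are tight.
Solving gives x2 = 1.212, x4 = 7.152.
Objective = 0.11·1.212 + 0.24·7.152 = 1.8498.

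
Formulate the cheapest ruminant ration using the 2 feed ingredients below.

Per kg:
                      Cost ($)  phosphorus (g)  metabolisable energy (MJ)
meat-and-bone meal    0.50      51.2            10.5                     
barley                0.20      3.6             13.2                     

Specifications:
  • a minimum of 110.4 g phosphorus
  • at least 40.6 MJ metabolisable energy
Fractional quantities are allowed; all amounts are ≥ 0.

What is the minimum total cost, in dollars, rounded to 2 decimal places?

$1.32

Set it up as a linear program. Let x1 = kg of meat-and-bone meal, x2 = kg of barley.
Minimise 0.5x1 + 0.2x2 s.t.:
  51.2x1 + 3.6x2 ≥ 110.4   (phosphorus)
  10.5x1 + 13.2x2 ≥ 40.6   (metabolisable energy)
  x1, x2 ≥ 0.
Both inputs are positive at the optimum. The phosphorus and metabolisable energy requirements are met with equality.
Optimal quantities: meat-and-bone meal = 2.055 kg, barley = 1.441 kg.
Cost = 0.5·2.055 + 0.2·1.441 = 1.3157.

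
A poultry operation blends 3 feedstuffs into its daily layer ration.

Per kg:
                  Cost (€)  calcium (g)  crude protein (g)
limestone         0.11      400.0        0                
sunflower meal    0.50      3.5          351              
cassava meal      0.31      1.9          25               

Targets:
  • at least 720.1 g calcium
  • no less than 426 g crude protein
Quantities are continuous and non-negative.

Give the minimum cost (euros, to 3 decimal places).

€0.804

Let x1 = kg of limestone, x2 = kg of sunflower meal, x3 = kg of cassava meal.
Minimize 0.11x1 + 0.5x2 + 0.31x3 subject to:
  400x1 + 3.5x2 + 1.9x3 ≥ 720.1   (calcium)
  351x2 + 25x3 ≥ 426   (crude protein)
  x1, x2, x3 ≥ 0.
The minimum-cost mix takes nothing from cassava meal — only limestone, sunflower meal. Binding constraints: calcium and crude protein.
Optimal quantities: limestone = 1.79 kg, sunflower meal = 1.214 kg.
Total cost: 0.11·1.79 + 0.5·1.214 = 0.80390.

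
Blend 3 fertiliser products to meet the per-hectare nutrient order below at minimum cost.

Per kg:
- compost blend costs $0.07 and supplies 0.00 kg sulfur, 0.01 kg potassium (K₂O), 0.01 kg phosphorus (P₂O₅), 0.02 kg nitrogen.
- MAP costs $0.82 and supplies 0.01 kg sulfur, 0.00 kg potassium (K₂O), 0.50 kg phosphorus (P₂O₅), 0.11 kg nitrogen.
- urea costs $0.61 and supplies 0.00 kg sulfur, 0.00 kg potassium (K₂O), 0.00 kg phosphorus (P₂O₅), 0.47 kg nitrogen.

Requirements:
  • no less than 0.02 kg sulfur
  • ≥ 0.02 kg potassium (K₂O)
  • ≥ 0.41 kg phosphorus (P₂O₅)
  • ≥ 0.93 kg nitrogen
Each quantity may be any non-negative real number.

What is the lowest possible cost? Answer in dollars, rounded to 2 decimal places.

$2.65

Treat it as an LP. Let x1 = kg of compost blend, x2 = kg of MAP, x3 = kg of urea.
min 0.07x1 + 0.82x2 + 0.61x3 with:
  0.01x2 ≥ 0.02   (sulfur)
  0.01x1 ≥ 0.02   (potassium (K₂O))
  0.01x1 + 0.5x2 ≥ 0.41   (phosphorus (P₂O₅))
  0.02x1 + 0.11x2 + 0.47x3 ≥ 0.93   (nitrogen)
  x1, x2, x3 ≥ 0.
The optimal mix uses every input. The sulfur, potassium (K₂O), nitrogen requirements are met with equality.
So compost blend = 2 kg, MAP = 2 kg, urea = 1.426 kg.
Total cost: 0.07·2 + 0.82·2 + 0.61·1.426 = 2.6499.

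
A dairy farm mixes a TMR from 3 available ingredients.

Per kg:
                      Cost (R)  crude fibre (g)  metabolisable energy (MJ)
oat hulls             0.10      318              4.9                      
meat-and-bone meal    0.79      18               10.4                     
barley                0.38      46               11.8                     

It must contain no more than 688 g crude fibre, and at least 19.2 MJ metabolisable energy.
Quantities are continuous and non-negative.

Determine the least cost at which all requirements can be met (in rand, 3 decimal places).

R0.500

Treat it as an LP. Let x1 = kg of oat hulls, x2 = kg of meat-and-bone meal, x3 = kg of barley.
min 0.1x1 + 0.79x2 + 0.38x3 s.t.:
  318x1 + 18x2 + 46x3 ≤ 688   (crude fibre)
  4.9x1 + 10.4x2 + 11.8x3 ≥ 19.2   (metabolisable energy)
  x1, x2, x3 ≥ 0.
The minimum-cost mix takes nothing from meat-and-bone meal — only oat hulls, barley. Binding constraints: crude fibre and metabolisable energy.
That vertex is x1 = 2.051, x3 = 0.7753.
Cost = 0.1·2.051 + 0.38·0.7753 = 0.49971.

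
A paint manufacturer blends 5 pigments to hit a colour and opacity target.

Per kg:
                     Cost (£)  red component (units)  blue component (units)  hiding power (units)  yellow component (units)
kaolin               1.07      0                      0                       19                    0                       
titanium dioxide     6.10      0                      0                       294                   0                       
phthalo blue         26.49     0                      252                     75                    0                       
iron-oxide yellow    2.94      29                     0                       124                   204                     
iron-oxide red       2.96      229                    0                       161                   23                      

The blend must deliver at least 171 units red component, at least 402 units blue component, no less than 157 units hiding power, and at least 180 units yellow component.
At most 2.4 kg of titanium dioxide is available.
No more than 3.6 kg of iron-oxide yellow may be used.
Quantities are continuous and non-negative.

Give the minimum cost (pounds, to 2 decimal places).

Let x1 = kg of kaolin, x2 = kg of titanium dioxide, x3 = kg of phthalo blue, x4 = kg of iron-oxide yellow, x5 = kg of iron-oxide red.
Minimise 1.07x1 + 6.1x2 + 26.49x3 + 2.94x4 + 2.96x5 with:
  29x4 + 229x5 ≥ 171   (red component)
  252x3 ≥ 402   (blue component)
  19x1 + 294x2 + 75x3 + 124x4 + 161x5 ≥ 157   (hiding power)
  204x4 + 23x5 ≥ 180   (yellow component)
  x2 ≤ 2.4
  x4 ≤ 3.6
  x1, x2, x3, x4, x5 ≥ 0.
At the optimum only phthalo blue, iron-oxide yellow, iron-oxide red are positive (kaolin, titanium dioxide = 0). The red component, blue component, yellow component requirements are met with equality.
So phthalo blue = 1.59524 kg, iron-oxide yellow = 0.809724 kg, iron-oxide red = 0.644183 kg.
Hence cost = 26.49·1.59524 + 2.94·0.809724 + 2.96·0.644183 = £46.5453.

£46.55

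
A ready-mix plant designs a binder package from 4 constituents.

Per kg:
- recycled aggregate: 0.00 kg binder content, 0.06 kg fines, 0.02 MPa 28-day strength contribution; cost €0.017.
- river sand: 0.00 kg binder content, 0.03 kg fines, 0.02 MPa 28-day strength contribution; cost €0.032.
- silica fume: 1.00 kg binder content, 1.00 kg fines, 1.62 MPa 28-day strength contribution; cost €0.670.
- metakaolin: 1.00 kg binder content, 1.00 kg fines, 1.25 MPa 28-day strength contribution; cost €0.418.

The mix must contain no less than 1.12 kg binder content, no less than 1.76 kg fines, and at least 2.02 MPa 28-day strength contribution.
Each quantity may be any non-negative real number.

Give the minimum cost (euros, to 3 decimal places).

€0.709

Treat it as an LP. Let x1 = kg of recycled aggregate, x2 = kg of river sand, x3 = kg of silica fume, x4 = kg of metakaolin.
Minimize 0.017x1 + 0.032x2 + 0.67x3 + 0.418x4 s.t.:
  1x3 + 1x4 ≥ 1.12   (binder content)
  0.06x1 + 0.03x2 + 1x3 + 1x4 ≥ 1.76   (fines)
  0.02x1 + 0.02x2 + 1.62x3 + 1.25x4 ≥ 2.02   (28-day strength contribution)
  x1, x2, x3, x4 ≥ 0.
At the optimum only recycled aggregate, metakaolin are positive (river sand, silica fume = 0). There the fines and 28-day strength contribution constraints are tight.
Solving gives x1 = 3.273, x4 = 1.564.
Objective = 0.017·3.273 + 0.418·1.564 = 0.70939.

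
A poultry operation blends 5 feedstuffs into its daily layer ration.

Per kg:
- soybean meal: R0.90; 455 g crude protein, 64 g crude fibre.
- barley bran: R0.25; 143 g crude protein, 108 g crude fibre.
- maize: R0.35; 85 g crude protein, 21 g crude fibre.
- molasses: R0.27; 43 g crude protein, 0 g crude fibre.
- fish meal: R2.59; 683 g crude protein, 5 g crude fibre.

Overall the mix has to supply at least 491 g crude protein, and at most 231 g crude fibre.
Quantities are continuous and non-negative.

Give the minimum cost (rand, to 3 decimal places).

R0.911

Let x1 = kg of soybean meal, x2 = kg of barley bran, x3 = kg of maize, x4 = kg of molasses, x5 = kg of fish meal.
Minimize 0.9x1 + 0.25x2 + 0.35x3 + 0.27x4 + 2.59x5 subject to:
  455x1 + 143x2 + 85x3 + 43x4 + 683x5 ≥ 491   (crude protein)
  64x1 + 108x2 + 21x3 + 5x5 ≤ 231   (crude fibre)
  x1, x2, x3, x4, x5 ≥ 0.
The minimum-cost mix takes nothing from maize, molasses, fish meal — only soybean meal, barley bran. Binding constraints: crude protein and crude fibre.
Solving gives x1 = 0.5, x2 = 1.843.
Hence cost = 0.9·0.5 + 0.25·1.843 = R0.91075.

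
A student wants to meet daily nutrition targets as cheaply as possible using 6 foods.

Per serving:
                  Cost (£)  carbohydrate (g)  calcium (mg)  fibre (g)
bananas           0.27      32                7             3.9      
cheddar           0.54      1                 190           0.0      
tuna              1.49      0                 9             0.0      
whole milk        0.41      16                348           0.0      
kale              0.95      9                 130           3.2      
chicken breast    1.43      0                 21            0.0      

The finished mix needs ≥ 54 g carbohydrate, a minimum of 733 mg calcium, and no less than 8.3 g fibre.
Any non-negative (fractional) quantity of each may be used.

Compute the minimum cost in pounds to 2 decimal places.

£1.42

Let x1 = servings of bananas, x2 = servings of cheddar, x3 = servings of tuna, x4 = servings of whole milk, x5 = servings of kale, x6 = servings of chicken breast.
min 0.27x1 + 0.54x2 + 1.49x3 + 0.41x4 + 0.95x5 + 1.43x6 with:
  32x1 + 1x2 + 16x4 + 9x5 ≥ 54   (carbohydrate)
  7x1 + 190x2 + 9x3 + 348x4 + 130x5 + 21x6 ≥ 733   (calcium)
  3.9x1 + 3.2x5 ≥ 8.3   (fibre)
  x1, x2, x3, x4, x5, x6 ≥ 0.
The optimal basis is {bananas, whole milk}; cheddar, tuna, kale, chicken breast drop out. There the calcium and fibre constraints are tight.
So bananas = 2.128 servings, whole milk = 2.064 servings.
Hence cost = 0.27·2.128 + 0.41·2.064 = £1.4208.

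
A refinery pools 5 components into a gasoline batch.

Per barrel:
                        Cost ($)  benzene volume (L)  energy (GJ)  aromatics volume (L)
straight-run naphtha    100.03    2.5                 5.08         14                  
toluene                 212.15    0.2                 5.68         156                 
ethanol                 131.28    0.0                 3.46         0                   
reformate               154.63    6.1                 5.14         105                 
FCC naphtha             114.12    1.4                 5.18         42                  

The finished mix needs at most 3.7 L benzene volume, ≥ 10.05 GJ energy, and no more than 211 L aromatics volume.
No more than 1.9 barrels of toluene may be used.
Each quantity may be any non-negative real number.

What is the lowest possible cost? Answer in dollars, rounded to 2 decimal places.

Treat it as an LP. Let x1 = barrels of straight-run naphtha, x2 = barrels of toluene, x3 = barrels of ethanol, x4 = barrels of reformate, x5 = barrels of FCC naphtha.
Minimise 100.03x1 + 212.15x2 + 131.28x3 + 154.63x4 + 114.12x5 subject to:
  2.5x1 + 0.2x2 + 6.1x4 + 1.4x5 ≤ 3.7   (benzene volume)
  5.08x1 + 5.68x2 + 3.46x3 + 5.14x4 + 5.18x5 ≥ 10.05   (energy)
  14x1 + 156x2 + 105x4 + 42x5 ≤ 211   (aromatics volume)
  x2 ≤ 1.9
  x1, x2, x3, x4, x5 ≥ 0.
At the optimum only straight-run naphtha, FCC naphtha are positive (toluene, ethanol, reformate = 0). There the benzene volume and energy constraints are tight.
So straight-run naphtha = 0.8729 barrels, FCC naphtha = 1.0841 barrels.
Total cost: 100.03·0.8729 + 114.12·1.0841 = 211.0337.

$211.03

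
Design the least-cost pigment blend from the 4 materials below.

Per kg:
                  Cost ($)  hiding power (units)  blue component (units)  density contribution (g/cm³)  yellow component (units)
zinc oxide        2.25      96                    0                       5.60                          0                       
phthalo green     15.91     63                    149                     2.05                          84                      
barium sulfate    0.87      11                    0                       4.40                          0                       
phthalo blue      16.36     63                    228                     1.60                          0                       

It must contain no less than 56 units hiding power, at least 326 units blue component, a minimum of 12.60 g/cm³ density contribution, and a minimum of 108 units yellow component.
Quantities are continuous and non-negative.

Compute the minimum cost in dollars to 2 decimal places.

This is a linear program. Let x1 = kg of zinc oxide, x2 = kg of phthalo green, x3 = kg of barium sulfate, x4 = kg of phthalo blue.
min 2.25x1 + 15.91x2 + 0.87x3 + 16.36x4 s.t.:
  96x1 + 63x2 + 11x3 + 63x4 ≥ 56   (hiding power)
  149x2 + 228x4 ≥ 326   (blue component)
  5.6x1 + 2.05x2 + 4.4x3 + 1.6x4 ≥ 12.6   (density contribution)
  84x2 ≥ 108   (yellow component)
  x1, x2, x3, x4 ≥ 0.
The minimum-cost mix takes nothing from zinc oxide — only phthalo green, barium sulfate, phthalo blue. There the blue component, density contribution, yellow component constraints are tight.
Solving gives x2 = 1.286, x3 = 2.05, x4 = 0.5896.
Objective = 15.91·1.286 + 0.87·2.05 + 16.36·0.5896 = 31.8896.

$31.89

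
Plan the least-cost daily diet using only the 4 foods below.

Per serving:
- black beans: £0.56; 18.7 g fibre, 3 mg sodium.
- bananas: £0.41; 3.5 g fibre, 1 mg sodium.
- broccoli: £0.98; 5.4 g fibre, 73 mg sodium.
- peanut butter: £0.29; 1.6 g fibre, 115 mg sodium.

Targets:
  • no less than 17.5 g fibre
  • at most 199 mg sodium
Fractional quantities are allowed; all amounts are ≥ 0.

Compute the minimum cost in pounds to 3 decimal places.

£0.524

Let x1 = servings of black beans, x2 = servings of bananas, x3 = servings of broccoli, x4 = servings of peanut butter.
Minimize 0.56x1 + 0.41x2 + 0.98x3 + 0.29x4 s.t.:
  18.7x1 + 3.5x2 + 5.4x3 + 1.6x4 ≥ 17.5   (fibre)
  3x1 + 1x2 + 73x3 + 115x4 ≤ 199   (sodium)
  x1, x2, x3, x4 ≥ 0.
The minimum-cost mix takes nothing from bananas, broccoli, peanut butter — only black beans. Binding constraint: fibre.
Optimal quantities: black beans = 0.9358 servings.
Total cost: 0.56·0.9358 = 0.52405.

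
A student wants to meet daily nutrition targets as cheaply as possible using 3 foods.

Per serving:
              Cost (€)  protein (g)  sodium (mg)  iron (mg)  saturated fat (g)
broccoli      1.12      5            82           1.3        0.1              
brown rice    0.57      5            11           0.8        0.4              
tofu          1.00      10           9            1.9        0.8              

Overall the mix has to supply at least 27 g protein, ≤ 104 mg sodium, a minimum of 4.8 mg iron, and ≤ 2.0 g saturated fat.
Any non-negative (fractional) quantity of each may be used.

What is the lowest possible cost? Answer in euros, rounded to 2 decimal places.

Let x1 = servings of broccoli, x2 = servings of brown rice, x3 = servings of tofu.
Minimize 1.12x1 + 0.57x2 + 1x3 subject to:
  5x1 + 5x2 + 10x3 ≥ 27   (protein)
  82x1 + 11x2 + 9x3 ≤ 104   (sodium)
  1.3x1 + 0.8x2 + 1.9x3 ≥ 4.8   (iron)
  0.1x1 + 0.4x2 + 0.8x3 ≤ 2   (saturated fat)
  x1, x2, x3 ≥ 0.
At the optimum only broccoli, tofu are positive (brown rice = 0). Binding constraints: protein and saturated fat.
Optimal quantities: broccoli = 0.5333 servings, tofu = 2.433 servings.
Cost = 1.12·0.5333 + 1·2.433 = 3.0303.

€3.03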